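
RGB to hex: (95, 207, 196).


R = 95 → 5F (hex)
G = 207 → CF (hex)
B = 196 → C4 (hex)
Hex = #5FCFC4


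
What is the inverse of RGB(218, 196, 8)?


Invert: (255-R, 255-G, 255-B)
R: 255-218 = 37
G: 255-196 = 59
B: 255-8 = 247
= RGB(37, 59, 247)


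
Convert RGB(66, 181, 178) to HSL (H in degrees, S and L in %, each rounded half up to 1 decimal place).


Normalize: R'=66/255≈0.2588, G'=181/255≈0.7098, B'=178/255≈0.6980
Max=181/255, Min=66/255, Δ=Max-Min=115/255
L = (Max+Min)/2 = (181+66)/510 = 247/510 = 0.48431… → L = 48.4%
L ≤ 0.5 → S = Δ/(Max+Min) = 115/(181+66) = 115/247 = 0.46558… → S = 46.6%
(the 1/255 factors cancel in S and H, so raw channel differences can be used)
Max is G' → H = 60 × ((B-R)/Δ + 2) = 60 × ((178-66)/115 + 2)
  112/115 + 2 = 0.9739… + 2 = 2.9739…
  H = 60 × 2.9739… = 178.434…° → H = 178.4°
= HSL(178.4°, 46.6%, 48.4%)


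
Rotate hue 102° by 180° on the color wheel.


New hue = (H + rotation) mod 360
New hue = (102 + 180) mod 360
= 282 mod 360
= 282°


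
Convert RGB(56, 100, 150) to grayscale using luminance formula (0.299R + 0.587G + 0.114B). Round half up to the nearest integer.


Gray = 0.299×R + 0.587×G + 0.114×B
Gray = 0.299×56 + 0.587×100 + 0.114×150
Gray = 16.744 + 58.700 + 17.100
Gray = 92.544 → round half up → 93
Gray = 93


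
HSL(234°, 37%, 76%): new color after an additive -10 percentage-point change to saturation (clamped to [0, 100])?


Original S = 37%
Adjustment = -10 percentage points
New S = 37 + (-10) = 27
Clamp to [0, 100] → 27
= HSL(234°, 27%, 76%)


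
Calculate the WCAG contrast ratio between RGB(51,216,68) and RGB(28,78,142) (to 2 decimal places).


Linearize each sRGB channel c=v/255: c/12.92 if c ≤ 0.04045 else ((c+0.055)/1.055)^2.4
L = 0.2126×R_lin + 0.7152×G_lin + 0.0722×B_lin
Color 1 (51,216,68):
  R=51: 51/255≈0.2000 > 0.04045 → ((0.2000+0.055)/1.055)^2.4 ≈ 0.03310
  G=216: 216/255≈0.8471 > 0.04045 → ((0.8471+0.055)/1.055)^2.4 ≈ 0.68669
  B=68: 68/255≈0.2667 > 0.04045 → ((0.2667+0.055)/1.055)^2.4 ≈ 0.05781
  L1 = 0.2126×0.03310 + 0.7152×0.68669 + 0.0722×0.05781 ≈ 0.50233
Color 2 (28,78,142):
  R=28: 28/255≈0.1098 > 0.04045 → ((0.1098+0.055)/1.055)^2.4 ≈ 0.01161
  G=78: 78/255≈0.3059 > 0.04045 → ((0.3059+0.055)/1.055)^2.4 ≈ 0.07619
  B=142: 142/255≈0.5569 > 0.04045 → ((0.5569+0.055)/1.055)^2.4 ≈ 0.27050
  L2 = 0.2126×0.01161 + 0.7152×0.07619 + 0.0722×0.27050 ≈ 0.07649
Lighter = 0.50233, Darker = 0.07649
Ratio = (L_lighter + 0.05) / (L_darker + 0.05)
Ratio = (0.50233 + 0.05) / (0.07649 + 0.05) = 0.55233 / 0.12649 ≈ 4.3667
Ratio ≈ 4.37:1


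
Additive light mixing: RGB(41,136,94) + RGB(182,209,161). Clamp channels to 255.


Additive: each channel = min(255, C₁+C₂)
R: 41+182 = 223 → 223
G: 136+209 = 345 → 255
B: 94+161 = 255 → 255
= RGB(223, 255, 255)


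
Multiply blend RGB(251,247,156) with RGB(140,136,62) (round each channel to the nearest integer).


Multiply: C = A×B/255, rounded to nearest integer
R: 251×140/255 = 35140/255 ≈ 137.804 → 138
G: 247×136/255 = 33592/255 ≈ 131.733 → 132
B: 156×62/255 = 9672/255 ≈ 37.929 → 38
= RGB(138, 132, 38)


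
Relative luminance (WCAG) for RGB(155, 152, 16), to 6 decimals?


Linearize each channel (sRGB transfer function): c = v/255; c_lin = c/12.92 if c ≤ 0.04045, else ((c+0.055)/1.055)^2.4
  R: 155/255 ≈ 0.607843 > 0.04045 → ((0.607843+0.055)/1.055)^2.4 ≈ 0.327778
  G: 152/255 ≈ 0.596078 > 0.04045 → ((0.596078+0.055)/1.055)^2.4 ≈ 0.313989
  B: 16/255 ≈ 0.062745 > 0.04045 → ((0.062745+0.055)/1.055)^2.4 ≈ 0.005182
R_lin = 0.327778, G_lin = 0.313989, B_lin = 0.005182
L = 0.2126×R + 0.7152×G + 0.0722×B
L = 0.2126×0.327778 + 0.7152×0.313989 + 0.0722×0.005182
L ≈ 0.294624


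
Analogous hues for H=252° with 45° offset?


Base hue: 252°
Left analog: (252 - 45) mod 360 = 207°
Right analog: (252 + 45) mod 360 = 297°
Analogous hues = 207° and 297°


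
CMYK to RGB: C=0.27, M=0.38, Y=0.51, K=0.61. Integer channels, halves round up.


R = 255 × (1-C) × (1-K) = 255 × 0.73 × 0.39 = 72.5985 → 73
G = 255 × (1-M) × (1-K) = 255 × 0.62 × 0.39 = 61.659 → 62
B = 255 × (1-Y) × (1-K) = 255 × 0.49 × 0.39 = 48.7305 → 49
= RGB(73, 62, 49)


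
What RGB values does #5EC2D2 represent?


5E → 94 (R)
C2 → 194 (G)
D2 → 210 (B)
= RGB(94, 194, 210)


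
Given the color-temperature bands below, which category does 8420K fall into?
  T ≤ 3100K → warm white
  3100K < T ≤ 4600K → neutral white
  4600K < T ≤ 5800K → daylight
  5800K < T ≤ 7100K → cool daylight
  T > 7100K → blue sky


Temperature: 8420K
8420K > 7100K → blue sky
Classification: blue sky


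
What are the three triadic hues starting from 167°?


Triadic: equally spaced at 120° intervals
H1 = 167°
H2 = (167 + 120) mod 360 = 287°
H3 = (167 + 240) mod 360 = 47°
Triadic = 167°, 287°, 47°


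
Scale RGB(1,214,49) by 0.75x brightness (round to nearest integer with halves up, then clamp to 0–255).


Multiply each channel by 0.75, round half up, clamp to [0, 255]
R: 1×0.75 = 0.75 → round → 1
G: 214×0.75 = 160.5 → round → 161
B: 49×0.75 = 36.75 → round → 37
= RGB(1, 161, 37)


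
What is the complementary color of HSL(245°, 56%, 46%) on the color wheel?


Complement = opposite side of color wheel = hue + 180°
H' = (245 + 180) mod 360 = 65°
S and L unchanged.
= HSL(65°, 56%, 46%)


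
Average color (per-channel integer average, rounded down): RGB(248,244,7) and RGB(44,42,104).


Midpoint: each channel = ⌊(C₁+C₂)/2⌋
R: ⌊(248+44)/2⌋ = 146
G: ⌊(244+42)/2⌋ = 143
B: ⌊(7+104)/2⌋ = 55
= RGB(146, 143, 55)


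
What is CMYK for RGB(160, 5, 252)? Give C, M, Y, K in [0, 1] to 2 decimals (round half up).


R'=160/255≈0.6275, G'=5/255≈0.0196, B'=252/255≈0.9882
K = 1 - max(R',G',B') = 1 - 252/255 = 3/255 = 0.01176… → 0.01
(1-R'-K)/(1-K) simplifies to (max-R)/max with max = 252:
C = (252-160)/252 = 92/252 = 0.36507… → 0.37
M = (252-5)/252 = 247/252 = 0.98015… → 0.98
Y = (252-252)/252 = 0/252 = 0 → 0.00
= CMYK(0.37, 0.98, 0.00, 0.01)


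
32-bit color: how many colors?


Colors = 2^bits = 2^32
= 4,294,967,296 colors


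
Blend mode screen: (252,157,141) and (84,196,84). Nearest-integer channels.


Screen: C = 255 - (255-A)×(255-B)/255, rounded to nearest integer
R: 255 - (255-252)×(255-84)/255 = 255 - 513/255 ≈ 255 - 2.012 = 252.988 → 253
G: 255 - (255-157)×(255-196)/255 = 255 - 5782/255 ≈ 255 - 22.675 = 232.325 → 232
B: 255 - (255-141)×(255-84)/255 = 255 - 19494/255 ≈ 255 - 76.447 = 178.553 → 179
= RGB(253, 232, 179)


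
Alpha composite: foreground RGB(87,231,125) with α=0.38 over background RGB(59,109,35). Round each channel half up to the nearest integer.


C = α×F + (1-α)×B, with 1-α = 0.62
R: 0.38×87 + 0.62×59 = 33.06 + 36.58 = 69.64 → 70
G: 0.38×231 + 0.62×109 = 87.78 + 67.58 = 155.36 → 155
B: 0.38×125 + 0.62×35 = 47.50 + 21.70 = 69.20 → 69
= RGB(70, 155, 69)


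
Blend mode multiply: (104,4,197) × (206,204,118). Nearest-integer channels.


Multiply: C = A×B/255, rounded to nearest integer
R: 104×206/255 = 21424/255 ≈ 84.016 → 84
G: 4×204/255 = 816/255 ≈ 3.200 → 3
B: 197×118/255 = 23246/255 ≈ 91.161 → 91
= RGB(84, 3, 91)


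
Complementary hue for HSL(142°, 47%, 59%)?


Complement = opposite side of color wheel = hue + 180°
H' = (142 + 180) mod 360 = 322°
S and L unchanged.
= HSL(322°, 47%, 59%)


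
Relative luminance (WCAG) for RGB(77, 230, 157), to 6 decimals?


Linearize each channel (sRGB transfer function): c = v/255; c_lin = c/12.92 if c ≤ 0.04045, else ((c+0.055)/1.055)^2.4
  R: 77/255 ≈ 0.301961 > 0.04045 → ((0.301961+0.055)/1.055)^2.4 ≈ 0.074214
  G: 230/255 ≈ 0.901961 > 0.04045 → ((0.901961+0.055)/1.055)^2.4 ≈ 0.791298
  B: 157/255 ≈ 0.615686 > 0.04045 → ((0.615686+0.055)/1.055)^2.4 ≈ 0.337164
R_lin = 0.074214, G_lin = 0.791298, B_lin = 0.337164
L = 0.2126×R + 0.7152×G + 0.0722×B
L = 0.2126×0.074214 + 0.7152×0.791298 + 0.0722×0.337164
L ≈ 0.606057


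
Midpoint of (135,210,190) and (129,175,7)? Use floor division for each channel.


Midpoint: each channel = ⌊(C₁+C₂)/2⌋
R: ⌊(135+129)/2⌋ = 132
G: ⌊(210+175)/2⌋ = 192
B: ⌊(190+7)/2⌋ = 98
= RGB(132, 192, 98)


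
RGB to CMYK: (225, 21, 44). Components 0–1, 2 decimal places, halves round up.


R'=225/255≈0.8824, G'=21/255≈0.0824, B'=44/255≈0.1725
K = 1 - max(R',G',B') = 1 - 225/255 = 30/255 = 0.11764… → 0.12
(1-R'-K)/(1-K) simplifies to (max-R)/max with max = 225:
C = (225-225)/225 = 0/225 = 0 → 0.00
M = (225-21)/225 = 204/225 = 0.90666… → 0.91
Y = (225-44)/225 = 181/225 = 0.80444… → 0.80
= CMYK(0.00, 0.91, 0.80, 0.12)


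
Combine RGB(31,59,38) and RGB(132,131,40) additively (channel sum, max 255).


Additive: each channel = min(255, C₁+C₂)
R: 31+132 = 163 → 163
G: 59+131 = 190 → 190
B: 38+40 = 78 → 78
= RGB(163, 190, 78)


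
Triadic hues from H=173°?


Triadic: equally spaced at 120° intervals
H1 = 173°
H2 = (173 + 120) mod 360 = 293°
H3 = (173 + 240) mod 360 = 53°
Triadic = 173°, 293°, 53°


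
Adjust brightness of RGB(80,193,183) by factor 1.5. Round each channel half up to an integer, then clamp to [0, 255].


Multiply each channel by 1.5, round half up, clamp to [0, 255]
R: 80×1.5 = 120
G: 193×1.5 = 289.5 → round → 290 → clamp → 255
B: 183×1.5 = 274.5 → round → 275 → clamp → 255
= RGB(120, 255, 255)


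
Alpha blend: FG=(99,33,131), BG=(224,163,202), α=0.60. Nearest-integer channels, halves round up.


C = α×F + (1-α)×B, with 1-α = 0.40
R: 0.60×99 + 0.40×224 = 59.40 + 89.60 = 149.00 → 149
G: 0.60×33 + 0.40×163 = 19.80 + 65.20 = 85.00 → 85
B: 0.60×131 + 0.40×202 = 78.60 + 80.80 = 159.40 → 159
= RGB(149, 85, 159)


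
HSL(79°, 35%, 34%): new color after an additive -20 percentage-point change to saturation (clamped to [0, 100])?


Original S = 35%
Adjustment = -20 percentage points
New S = 35 + (-20) = 15
Clamp to [0, 100] → 15
= HSL(79°, 15%, 34%)


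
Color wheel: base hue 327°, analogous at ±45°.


Base hue: 327°
Left analog: (327 - 45) mod 360 = 282°
Right analog: (327 + 45) mod 360 = 12°
Analogous hues = 282° and 12°


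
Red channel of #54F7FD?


Color: #54F7FD
R = 54 = 84
G = F7 = 247
B = FD = 253
Red = 84


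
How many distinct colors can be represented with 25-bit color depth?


Colors = 2^bits = 2^25
= 33,554,432 colors


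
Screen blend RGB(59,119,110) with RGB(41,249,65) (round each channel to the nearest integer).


Screen: C = 255 - (255-A)×(255-B)/255, rounded to nearest integer
R: 255 - (255-59)×(255-41)/255 = 255 - 41944/255 ≈ 255 - 164.486 = 90.514 → 91
G: 255 - (255-119)×(255-249)/255 = 255 - 816/255 ≈ 255 - 3.200 = 251.800 → 252
B: 255 - (255-110)×(255-65)/255 = 255 - 27550/255 ≈ 255 - 108.039 = 146.961 → 147
= RGB(91, 252, 147)


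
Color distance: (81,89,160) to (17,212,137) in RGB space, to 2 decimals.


d = √[(R₁-R₂)² + (G₁-G₂)² + (B₁-B₂)²]
d = √[(81-17)² + (89-212)² + (160-137)²]
d = √[4096 + 15129 + 529]
d = √19754
d ≈ 140.55


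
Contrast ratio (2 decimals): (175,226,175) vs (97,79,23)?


Linearize each sRGB channel c=v/255: c/12.92 if c ≤ 0.04045 else ((c+0.055)/1.055)^2.4
L = 0.2126×R_lin + 0.7152×G_lin + 0.0722×B_lin
Color 1 (175,226,175):
  R=175: 175/255≈0.6863 > 0.04045 → ((0.6863+0.055)/1.055)^2.4 ≈ 0.42869
  G=226: 226/255≈0.8863 > 0.04045 → ((0.8863+0.055)/1.055)^2.4 ≈ 0.76052
  B=175: 175/255≈0.6863 > 0.04045 → ((0.6863+0.055)/1.055)^2.4 ≈ 0.42869
  L1 = 0.2126×0.42869 + 0.7152×0.76052 + 0.0722×0.42869 ≈ 0.66602
Color 2 (97,79,23):
  R=97: 97/255≈0.3804 > 0.04045 → ((0.3804+0.055)/1.055)^2.4 ≈ 0.11954
  G=79: 79/255≈0.3098 > 0.04045 → ((0.3098+0.055)/1.055)^2.4 ≈ 0.07819
  B=23: 23/255≈0.0902 > 0.04045 → ((0.0902+0.055)/1.055)^2.4 ≈ 0.00857
  L2 = 0.2126×0.11954 + 0.7152×0.07819 + 0.0722×0.00857 ≈ 0.08195
Lighter = 0.66602, Darker = 0.08195
Ratio = (L_lighter + 0.05) / (L_darker + 0.05)
Ratio = (0.66602 + 0.05) / (0.08195 + 0.05) = 0.71602 / 0.13195 ≈ 5.4263
Ratio ≈ 5.43:1


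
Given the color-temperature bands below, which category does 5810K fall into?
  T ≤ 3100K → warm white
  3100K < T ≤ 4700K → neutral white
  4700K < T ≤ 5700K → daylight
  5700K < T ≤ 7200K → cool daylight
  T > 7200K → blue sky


Temperature: 5810K
5700K < 5810K ≤ 7200K → cool daylight
Classification: cool daylight


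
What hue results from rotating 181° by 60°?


New hue = (H + rotation) mod 360
New hue = (181 + 60) mod 360
= 241 mod 360
= 241°


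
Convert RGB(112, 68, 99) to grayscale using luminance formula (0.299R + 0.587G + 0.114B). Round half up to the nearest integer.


Gray = 0.299×R + 0.587×G + 0.114×B
Gray = 0.299×112 + 0.587×68 + 0.114×99
Gray = 33.488 + 39.916 + 11.286
Gray = 84.690 → round half up → 85
Gray = 85


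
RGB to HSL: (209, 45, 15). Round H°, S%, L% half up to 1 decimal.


Normalize: R'=209/255≈0.8196, G'=45/255≈0.1765, B'=15/255≈0.0588
Max=209/255, Min=15/255, Δ=Max-Min=194/255
L = (Max+Min)/2 = (209+15)/510 = 224/510 = 0.43921… → L = 43.9%
L ≤ 0.5 → S = Δ/(Max+Min) = 194/(209+15) = 194/224 = 0.86607… → S = 86.6%
(the 1/255 factors cancel in S and H, so raw channel differences can be used)
Max is R' → H = 60 × (((G-B)/Δ) mod 6) = 60 × (((45-15)/194) mod 6)
  30/194 = 0.1546…
  H = 60 × 0.1546… = 9.278…° → H = 9.3°
= HSL(9.3°, 86.6%, 43.9%)


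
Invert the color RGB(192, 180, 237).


Invert: (255-R, 255-G, 255-B)
R: 255-192 = 63
G: 255-180 = 75
B: 255-237 = 18
= RGB(63, 75, 18)


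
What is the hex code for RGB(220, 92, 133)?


R = 220 → DC (hex)
G = 92 → 5C (hex)
B = 133 → 85 (hex)
Hex = #DC5C85


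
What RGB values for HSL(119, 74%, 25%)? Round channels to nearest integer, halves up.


H=119°, S=0.74, L=0.25
C = (1-|2L-1|)×S = (1-|-0.50|)×0.74 = 0.37
H' = H/60 = 119/60 ≈ 1.9833; X = C×(1-|H' mod 2 - 1|) ≈ 0.0062
m = L - C/2 = 0.25 - 0.185 = 0.065
Sector ⌊H'⌋ = 1 → (R',G',B') = (≈0.0062, 0.37, 0.0)
RGB = ((R'+m)×255, (G'+m)×255, (B'+m)×255) = (18.1475, 110.925, 16.575)
Round half up → RGB(18, 111, 17)


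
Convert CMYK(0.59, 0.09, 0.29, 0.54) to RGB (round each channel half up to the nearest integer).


R = 255 × (1-C) × (1-K) = 255 × 0.41 × 0.46 = 48.093 → 48
G = 255 × (1-M) × (1-K) = 255 × 0.91 × 0.46 = 106.743 → 107
B = 255 × (1-Y) × (1-K) = 255 × 0.71 × 0.46 = 83.283 → 83
= RGB(48, 107, 83)


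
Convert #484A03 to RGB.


48 → 72 (R)
4A → 74 (G)
03 → 3 (B)
= RGB(72, 74, 3)


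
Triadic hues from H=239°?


Triadic: equally spaced at 120° intervals
H1 = 239°
H2 = (239 + 120) mod 360 = 359°
H3 = (239 + 240) mod 360 = 119°
Triadic = 239°, 359°, 119°


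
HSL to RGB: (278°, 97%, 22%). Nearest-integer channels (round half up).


H=278°, S=0.97, L=0.22
C = (1-|2L-1|)×S = (1-|-0.56|)×0.97 = 0.4268
H' = H/60 = 278/60 ≈ 4.6333; X = C×(1-|H' mod 2 - 1|) ≈ 0.2703
m = L - C/2 = 0.22 - 0.2134 = 0.0066
Sector ⌊H'⌋ = 4 → (R',G',B') = (≈0.2703, 0.0, 0.4268)
RGB = ((R'+m)×255, (G'+m)×255, (B'+m)×255) = (70.6112, 1.683, 110.517)
Round half up → RGB(71, 2, 111)


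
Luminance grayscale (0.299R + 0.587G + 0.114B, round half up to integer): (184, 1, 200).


Gray = 0.299×R + 0.587×G + 0.114×B
Gray = 0.299×184 + 0.587×1 + 0.114×200
Gray = 55.016 + 0.587 + 22.800
Gray = 78.403 → round half up → 78
Gray = 78


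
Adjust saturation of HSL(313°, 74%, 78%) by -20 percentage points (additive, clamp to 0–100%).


Original S = 74%
Adjustment = -20 percentage points
New S = 74 + (-20) = 54
Clamp to [0, 100] → 54
= HSL(313°, 54%, 78%)


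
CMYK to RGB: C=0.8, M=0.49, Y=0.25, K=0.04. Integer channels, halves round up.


R = 255 × (1-C) × (1-K) = 255 × 0.20 × 0.96 = 48.96 → 49
G = 255 × (1-M) × (1-K) = 255 × 0.51 × 0.96 = 124.848 → 125
B = 255 × (1-Y) × (1-K) = 255 × 0.75 × 0.96 = 183.6 → 184
= RGB(49, 125, 184)


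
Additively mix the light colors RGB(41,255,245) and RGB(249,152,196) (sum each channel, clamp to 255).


Additive: each channel = min(255, C₁+C₂)
R: 41+249 = 290 → 255
G: 255+152 = 407 → 255
B: 245+196 = 441 → 255
= RGB(255, 255, 255)


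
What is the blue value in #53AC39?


Color: #53AC39
R = 53 = 83
G = AC = 172
B = 39 = 57
Blue = 57


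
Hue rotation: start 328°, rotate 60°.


New hue = (H + rotation) mod 360
New hue = (328 + 60) mod 360
= 388 mod 360
= 28°


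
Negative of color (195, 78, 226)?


Invert: (255-R, 255-G, 255-B)
R: 255-195 = 60
G: 255-78 = 177
B: 255-226 = 29
= RGB(60, 177, 29)


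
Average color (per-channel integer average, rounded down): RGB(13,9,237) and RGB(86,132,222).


Midpoint: each channel = ⌊(C₁+C₂)/2⌋
R: ⌊(13+86)/2⌋ = 49
G: ⌊(9+132)/2⌋ = 70
B: ⌊(237+222)/2⌋ = 229
= RGB(49, 70, 229)


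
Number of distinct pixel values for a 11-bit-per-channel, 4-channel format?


Total bits = 11 bits/channel × 4 channels = 44 bits
Distinct pixel values = 2^44
= 17,592,186,044,416 pixel values


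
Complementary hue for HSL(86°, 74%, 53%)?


Complement = opposite side of color wheel = hue + 180°
H' = (86 + 180) mod 360 = 266°
S and L unchanged.
= HSL(266°, 74%, 53%)


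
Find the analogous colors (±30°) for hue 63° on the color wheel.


Base hue: 63°
Left analog: (63 - 30) mod 360 = 33°
Right analog: (63 + 30) mod 360 = 93°
Analogous hues = 33° and 93°


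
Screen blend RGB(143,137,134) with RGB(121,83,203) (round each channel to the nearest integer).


Screen: C = 255 - (255-A)×(255-B)/255, rounded to nearest integer
R: 255 - (255-143)×(255-121)/255 = 255 - 15008/255 ≈ 255 - 58.855 = 196.145 → 196
G: 255 - (255-137)×(255-83)/255 = 255 - 20296/255 ≈ 255 - 79.592 = 175.408 → 175
B: 255 - (255-134)×(255-203)/255 = 255 - 6292/255 ≈ 255 - 24.675 = 230.325 → 230
= RGB(196, 175, 230)


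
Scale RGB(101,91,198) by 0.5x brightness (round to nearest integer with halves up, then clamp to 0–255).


Multiply each channel by 0.5, round half up, clamp to [0, 255]
R: 101×0.5 = 50.5 → round → 51
G: 91×0.5 = 45.5 → round → 46
B: 198×0.5 = 99
= RGB(51, 46, 99)


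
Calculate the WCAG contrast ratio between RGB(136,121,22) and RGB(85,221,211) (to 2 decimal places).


Linearize each sRGB channel c=v/255: c/12.92 if c ≤ 0.04045 else ((c+0.055)/1.055)^2.4
L = 0.2126×R_lin + 0.7152×G_lin + 0.0722×B_lin
Color 1 (136,121,22):
  R=136: 136/255≈0.5333 > 0.04045 → ((0.5333+0.055)/1.055)^2.4 ≈ 0.24620
  G=121: 121/255≈0.4745 > 0.04045 → ((0.4745+0.055)/1.055)^2.4 ≈ 0.19120
  B=22: 22/255≈0.0863 > 0.04045 → ((0.0863+0.055)/1.055)^2.4 ≈ 0.00802
  L1 = 0.2126×0.24620 + 0.7152×0.19120 + 0.0722×0.00802 ≈ 0.18967
Color 2 (85,221,211):
  R=85: 85/255≈0.3333 > 0.04045 → ((0.3333+0.055)/1.055)^2.4 ≈ 0.09084
  G=221: 221/255≈0.8667 > 0.04045 → ((0.8667+0.055)/1.055)^2.4 ≈ 0.72306
  B=211: 211/255≈0.8275 > 0.04045 → ((0.8275+0.055)/1.055)^2.4 ≈ 0.65141
  L2 = 0.2126×0.09084 + 0.7152×0.72306 + 0.0722×0.65141 ≈ 0.58347
Lighter = 0.58347, Darker = 0.18967
Ratio = (L_lighter + 0.05) / (L_darker + 0.05)
Ratio = (0.58347 + 0.05) / (0.18967 + 0.05) = 0.63347 / 0.23967 ≈ 2.6431
Ratio ≈ 2.64:1


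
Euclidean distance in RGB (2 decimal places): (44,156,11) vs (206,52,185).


d = √[(R₁-R₂)² + (G₁-G₂)² + (B₁-B₂)²]
d = √[(44-206)² + (156-52)² + (11-185)²]
d = √[26244 + 10816 + 30276]
d = √67336
d ≈ 259.49


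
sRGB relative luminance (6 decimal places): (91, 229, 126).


Linearize each channel (sRGB transfer function): c = v/255; c_lin = c/12.92 if c ≤ 0.04045, else ((c+0.055)/1.055)^2.4
  R: 91/255 ≈ 0.356863 > 0.04045 → ((0.356863+0.055)/1.055)^2.4 ≈ 0.104616
  G: 229/255 ≈ 0.898039 > 0.04045 → ((0.898039+0.055)/1.055)^2.4 ≈ 0.783538
  B: 126/255 ≈ 0.494118 > 0.04045 → ((0.494118+0.055)/1.055)^2.4 ≈ 0.208637
R_lin = 0.104616, G_lin = 0.783538, B_lin = 0.208637
L = 0.2126×R + 0.7152×G + 0.0722×B
L = 0.2126×0.104616 + 0.7152×0.783538 + 0.0722×0.208637
L ≈ 0.597691


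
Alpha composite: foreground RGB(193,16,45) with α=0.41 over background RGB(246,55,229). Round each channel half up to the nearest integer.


C = α×F + (1-α)×B, with 1-α = 0.59
R: 0.41×193 + 0.59×246 = 79.13 + 145.14 = 224.27 → 224
G: 0.41×16 + 0.59×55 = 6.56 + 32.45 = 39.01 → 39
B: 0.41×45 + 0.59×229 = 18.45 + 135.11 = 153.56 → 154
= RGB(224, 39, 154)


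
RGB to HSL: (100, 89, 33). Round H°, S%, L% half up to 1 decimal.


Normalize: R'=100/255≈0.3922, G'=89/255≈0.3490, B'=33/255≈0.1294
Max=100/255, Min=33/255, Δ=Max-Min=67/255
L = (Max+Min)/2 = (100+33)/510 = 133/510 = 0.26078… → L = 26.1%
L ≤ 0.5 → S = Δ/(Max+Min) = 67/(100+33) = 67/133 = 0.50375… → S = 50.4%
(the 1/255 factors cancel in S and H, so raw channel differences can be used)
Max is R' → H = 60 × (((G-B)/Δ) mod 6) = 60 × (((89-33)/67) mod 6)
  56/67 = 0.8358…
  H = 60 × 0.8358… = 50.149…° → H = 50.1°
= HSL(50.1°, 50.4%, 26.1%)


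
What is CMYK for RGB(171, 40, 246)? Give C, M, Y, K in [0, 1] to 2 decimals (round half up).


R'=171/255≈0.6706, G'=40/255≈0.1569, B'=246/255≈0.9647
K = 1 - max(R',G',B') = 1 - 246/255 = 9/255 = 0.03529… → 0.04
(1-R'-K)/(1-K) simplifies to (max-R)/max with max = 246:
C = (246-171)/246 = 75/246 = 0.30487… → 0.30
M = (246-40)/246 = 206/246 = 0.83739… → 0.84
Y = (246-246)/246 = 0/246 = 0 → 0.00
= CMYK(0.30, 0.84, 0.00, 0.04)


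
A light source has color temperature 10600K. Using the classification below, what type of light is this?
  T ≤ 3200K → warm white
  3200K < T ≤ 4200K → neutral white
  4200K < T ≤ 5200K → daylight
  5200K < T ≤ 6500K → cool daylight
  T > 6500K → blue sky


Temperature: 10600K
10600K > 6500K → blue sky
Classification: blue sky


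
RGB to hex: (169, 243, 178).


R = 169 → A9 (hex)
G = 243 → F3 (hex)
B = 178 → B2 (hex)
Hex = #A9F3B2


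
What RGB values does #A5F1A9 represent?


A5 → 165 (R)
F1 → 241 (G)
A9 → 169 (B)
= RGB(165, 241, 169)


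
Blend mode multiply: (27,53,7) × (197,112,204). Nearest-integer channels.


Multiply: C = A×B/255, rounded to nearest integer
R: 27×197/255 = 5319/255 ≈ 20.859 → 21
G: 53×112/255 = 5936/255 ≈ 23.278 → 23
B: 7×204/255 = 1428/255 ≈ 5.600 → 6
= RGB(21, 23, 6)


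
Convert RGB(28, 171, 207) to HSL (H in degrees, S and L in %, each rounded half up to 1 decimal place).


Normalize: R'=28/255≈0.1098, G'=171/255≈0.6706, B'=207/255≈0.8118
Max=207/255, Min=28/255, Δ=Max-Min=179/255
L = (Max+Min)/2 = (207+28)/510 = 235/510 = 0.46078… → L = 46.1%
L ≤ 0.5 → S = Δ/(Max+Min) = 179/(207+28) = 179/235 = 0.76170… → S = 76.2%
(the 1/255 factors cancel in S and H, so raw channel differences can be used)
Max is B' → H = 60 × ((R-G)/Δ + 4) = 60 × ((28-171)/179 + 4)
  -143/179 + 4 = -0.7988… + 4 = 3.2011…
  H = 60 × 3.2011… = 192.067…° → H = 192.1°
= HSL(192.1°, 76.2%, 46.1%)


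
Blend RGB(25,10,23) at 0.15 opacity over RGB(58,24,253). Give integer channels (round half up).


C = α×F + (1-α)×B, with 1-α = 0.85
R: 0.15×25 + 0.85×58 = 3.75 + 49.30 = 53.05 → 53
G: 0.15×10 + 0.85×24 = 1.50 + 20.40 = 21.90 → 22
B: 0.15×23 + 0.85×253 = 3.45 + 215.05 = 218.50 → 219
= RGB(53, 22, 219)


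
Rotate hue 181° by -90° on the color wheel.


New hue = (H + rotation) mod 360
New hue = (181 -90) mod 360
= 91 mod 360
= 91°


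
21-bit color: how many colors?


Colors = 2^bits = 2^21
= 2,097,152 colors


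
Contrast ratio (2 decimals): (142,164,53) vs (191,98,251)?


Linearize each sRGB channel c=v/255: c/12.92 if c ≤ 0.04045 else ((c+0.055)/1.055)^2.4
L = 0.2126×R_lin + 0.7152×G_lin + 0.0722×B_lin
Color 1 (142,164,53):
  R=142: 142/255≈0.5569 > 0.04045 → ((0.5569+0.055)/1.055)^2.4 ≈ 0.27050
  G=164: 164/255≈0.6431 > 0.04045 → ((0.6431+0.055)/1.055)^2.4 ≈ 0.37124
  B=53: 53/255≈0.2078 > 0.04045 → ((0.2078+0.055)/1.055)^2.4 ≈ 0.03560
  L1 = 0.2126×0.27050 + 0.7152×0.37124 + 0.0722×0.03560 ≈ 0.32559
Color 2 (191,98,251):
  R=191: 191/255≈0.7490 > 0.04045 → ((0.7490+0.055)/1.055)^2.4 ≈ 0.52100
  G=98: 98/255≈0.3843 > 0.04045 → ((0.3843+0.055)/1.055)^2.4 ≈ 0.12214
  B=251: 251/255≈0.9843 > 0.04045 → ((0.9843+0.055)/1.055)^2.4 ≈ 0.96469
  L2 = 0.2126×0.52100 + 0.7152×0.12214 + 0.0722×0.96469 ≈ 0.26777
Lighter = 0.32559, Darker = 0.26777
Ratio = (L_lighter + 0.05) / (L_darker + 0.05)
Ratio = (0.32559 + 0.05) / (0.26777 + 0.05) = 0.37559 / 0.31777 ≈ 1.1820
Ratio ≈ 1.18:1


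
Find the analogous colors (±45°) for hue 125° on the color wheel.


Base hue: 125°
Left analog: (125 - 45) mod 360 = 80°
Right analog: (125 + 45) mod 360 = 170°
Analogous hues = 80° and 170°


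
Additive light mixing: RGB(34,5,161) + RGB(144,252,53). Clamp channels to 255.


Additive: each channel = min(255, C₁+C₂)
R: 34+144 = 178 → 178
G: 5+252 = 257 → 255
B: 161+53 = 214 → 214
= RGB(178, 255, 214)


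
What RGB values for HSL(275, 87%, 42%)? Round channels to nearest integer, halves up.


H=275°, S=0.87, L=0.42
C = (1-|2L-1|)×S = (1-|-0.16|)×0.87 = 0.7308
H' = H/60 = 275/60 ≈ 4.5833; X = C×(1-|H' mod 2 - 1|) = 0.4263
m = L - C/2 = 0.42 - 0.3654 = 0.0546
Sector ⌊H'⌋ = 4 → (R',G',B') = (0.4263, 0.0, 0.7308)
RGB = ((R'+m)×255, (G'+m)×255, (B'+m)×255) = (122.6295, 13.923, 200.277)
Round half up → RGB(123, 14, 200)


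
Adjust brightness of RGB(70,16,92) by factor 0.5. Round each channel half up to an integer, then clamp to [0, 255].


Multiply each channel by 0.5, round half up, clamp to [0, 255]
R: 70×0.5 = 35
G: 16×0.5 = 8
B: 92×0.5 = 46
= RGB(35, 8, 46)


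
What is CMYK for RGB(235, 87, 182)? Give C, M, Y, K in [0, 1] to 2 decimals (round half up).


R'=235/255≈0.9216, G'=87/255≈0.3412, B'=182/255≈0.7137
K = 1 - max(R',G',B') = 1 - 235/255 = 20/255 = 0.07843… → 0.08
(1-R'-K)/(1-K) simplifies to (max-R)/max with max = 235:
C = (235-235)/235 = 0/235 = 0 → 0.00
M = (235-87)/235 = 148/235 = 0.62978… → 0.63
Y = (235-182)/235 = 53/235 = 0.22553… → 0.23
= CMYK(0.00, 0.63, 0.23, 0.08)


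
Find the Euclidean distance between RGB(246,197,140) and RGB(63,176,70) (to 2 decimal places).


d = √[(R₁-R₂)² + (G₁-G₂)² + (B₁-B₂)²]
d = √[(246-63)² + (197-176)² + (140-70)²]
d = √[33489 + 441 + 4900]
d = √38830
d ≈ 197.05


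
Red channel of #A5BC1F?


Color: #A5BC1F
R = A5 = 165
G = BC = 188
B = 1F = 31
Red = 165


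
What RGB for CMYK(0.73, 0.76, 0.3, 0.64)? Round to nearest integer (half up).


R = 255 × (1-C) × (1-K) = 255 × 0.27 × 0.36 = 24.786 → 25
G = 255 × (1-M) × (1-K) = 255 × 0.24 × 0.36 = 22.032 → 22
B = 255 × (1-Y) × (1-K) = 255 × 0.70 × 0.36 = 64.26 → 64
= RGB(25, 22, 64)


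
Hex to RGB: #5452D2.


54 → 84 (R)
52 → 82 (G)
D2 → 210 (B)
= RGB(84, 82, 210)


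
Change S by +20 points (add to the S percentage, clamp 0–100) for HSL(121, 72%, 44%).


Original S = 72%
Adjustment = +20 percentage points
New S = 72 + (20) = 92
Clamp to [0, 100] → 92
= HSL(121°, 92%, 44%)


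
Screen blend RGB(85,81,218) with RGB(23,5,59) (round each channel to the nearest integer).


Screen: C = 255 - (255-A)×(255-B)/255, rounded to nearest integer
R: 255 - (255-85)×(255-23)/255 = 255 - 39440/255 ≈ 255 - 154.667 = 100.333 → 100
G: 255 - (255-81)×(255-5)/255 = 255 - 43500/255 ≈ 255 - 170.588 = 84.412 → 84
B: 255 - (255-218)×(255-59)/255 = 255 - 7252/255 ≈ 255 - 28.439 = 226.561 → 227
= RGB(100, 84, 227)


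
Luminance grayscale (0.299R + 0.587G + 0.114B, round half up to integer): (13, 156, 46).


Gray = 0.299×R + 0.587×G + 0.114×B
Gray = 0.299×13 + 0.587×156 + 0.114×46
Gray = 3.887 + 91.572 + 5.244
Gray = 100.703 → round half up → 101
Gray = 101


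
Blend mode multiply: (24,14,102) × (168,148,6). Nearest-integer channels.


Multiply: C = A×B/255, rounded to nearest integer
R: 24×168/255 = 4032/255 ≈ 15.812 → 16
G: 14×148/255 = 2072/255 ≈ 8.125 → 8
B: 102×6/255 = 612/255 ≈ 2.400 → 2
= RGB(16, 8, 2)


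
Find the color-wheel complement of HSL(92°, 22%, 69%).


Complement = opposite side of color wheel = hue + 180°
H' = (92 + 180) mod 360 = 272°
S and L unchanged.
= HSL(272°, 22%, 69%)


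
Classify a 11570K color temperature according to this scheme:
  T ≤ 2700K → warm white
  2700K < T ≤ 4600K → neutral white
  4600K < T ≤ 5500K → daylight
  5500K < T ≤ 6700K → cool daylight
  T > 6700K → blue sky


Temperature: 11570K
11570K > 6700K → blue sky
Classification: blue sky


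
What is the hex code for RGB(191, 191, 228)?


R = 191 → BF (hex)
G = 191 → BF (hex)
B = 228 → E4 (hex)
Hex = #BFBFE4


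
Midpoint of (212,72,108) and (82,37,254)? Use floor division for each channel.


Midpoint: each channel = ⌊(C₁+C₂)/2⌋
R: ⌊(212+82)/2⌋ = 147
G: ⌊(72+37)/2⌋ = 54
B: ⌊(108+254)/2⌋ = 181
= RGB(147, 54, 181)


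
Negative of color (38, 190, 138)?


Invert: (255-R, 255-G, 255-B)
R: 255-38 = 217
G: 255-190 = 65
B: 255-138 = 117
= RGB(217, 65, 117)


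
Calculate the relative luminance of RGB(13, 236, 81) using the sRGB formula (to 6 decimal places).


Linearize each channel (sRGB transfer function): c = v/255; c_lin = c/12.92 if c ≤ 0.04045, else ((c+0.055)/1.055)^2.4
  R: 13/255 ≈ 0.050980 > 0.04045 → ((0.050980+0.055)/1.055)^2.4 ≈ 0.004025
  G: 236/255 ≈ 0.925490 > 0.04045 → ((0.925490+0.055)/1.055)^2.4 ≈ 0.838799
  B: 81/255 ≈ 0.317647 > 0.04045 → ((0.317647+0.055)/1.055)^2.4 ≈ 0.082283
R_lin = 0.004025, G_lin = 0.838799, B_lin = 0.082283
L = 0.2126×R + 0.7152×G + 0.0722×B
L = 0.2126×0.004025 + 0.7152×0.838799 + 0.0722×0.082283
L ≈ 0.606706


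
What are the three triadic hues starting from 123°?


Triadic: equally spaced at 120° intervals
H1 = 123°
H2 = (123 + 120) mod 360 = 243°
H3 = (123 + 240) mod 360 = 3°
Triadic = 123°, 243°, 3°


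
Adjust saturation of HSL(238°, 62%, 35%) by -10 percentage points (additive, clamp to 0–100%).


Original S = 62%
Adjustment = -10 percentage points
New S = 62 + (-10) = 52
Clamp to [0, 100] → 52
= HSL(238°, 52%, 35%)


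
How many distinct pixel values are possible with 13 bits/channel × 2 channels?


Total bits = 13 bits/channel × 2 channels = 26 bits
Distinct pixel values = 2^26
= 67,108,864 pixel values


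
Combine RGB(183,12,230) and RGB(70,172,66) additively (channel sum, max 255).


Additive: each channel = min(255, C₁+C₂)
R: 183+70 = 253 → 253
G: 12+172 = 184 → 184
B: 230+66 = 296 → 255
= RGB(253, 184, 255)


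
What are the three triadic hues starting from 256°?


Triadic: equally spaced at 120° intervals
H1 = 256°
H2 = (256 + 120) mod 360 = 16°
H3 = (256 + 240) mod 360 = 136°
Triadic = 256°, 16°, 136°


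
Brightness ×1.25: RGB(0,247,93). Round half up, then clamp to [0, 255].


Multiply each channel by 1.25, round half up, clamp to [0, 255]
R: 0×1.25 = 0
G: 247×1.25 = 308.75 → round → 309 → clamp → 255
B: 93×1.25 = 116.25 → round → 116
= RGB(0, 255, 116)


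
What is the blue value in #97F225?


Color: #97F225
R = 97 = 151
G = F2 = 242
B = 25 = 37
Blue = 37


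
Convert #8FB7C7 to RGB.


8F → 143 (R)
B7 → 183 (G)
C7 → 199 (B)
= RGB(143, 183, 199)


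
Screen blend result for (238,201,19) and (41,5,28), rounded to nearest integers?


Screen: C = 255 - (255-A)×(255-B)/255, rounded to nearest integer
R: 255 - (255-238)×(255-41)/255 = 255 - 3638/255 ≈ 255 - 14.267 = 240.733 → 241
G: 255 - (255-201)×(255-5)/255 = 255 - 13500/255 ≈ 255 - 52.941 = 202.059 → 202
B: 255 - (255-19)×(255-28)/255 = 255 - 53572/255 ≈ 255 - 210.086 = 44.914 → 45
= RGB(241, 202, 45)


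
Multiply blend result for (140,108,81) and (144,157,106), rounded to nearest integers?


Multiply: C = A×B/255, rounded to nearest integer
R: 140×144/255 = 20160/255 ≈ 79.059 → 79
G: 108×157/255 = 16956/255 ≈ 66.494 → 66
B: 81×106/255 = 8586/255 ≈ 33.671 → 34
= RGB(79, 66, 34)


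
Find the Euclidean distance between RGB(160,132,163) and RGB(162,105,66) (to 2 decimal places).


d = √[(R₁-R₂)² + (G₁-G₂)² + (B₁-B₂)²]
d = √[(160-162)² + (132-105)² + (163-66)²]
d = √[4 + 729 + 9409]
d = √10142
d ≈ 100.71


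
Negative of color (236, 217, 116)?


Invert: (255-R, 255-G, 255-B)
R: 255-236 = 19
G: 255-217 = 38
B: 255-116 = 139
= RGB(19, 38, 139)


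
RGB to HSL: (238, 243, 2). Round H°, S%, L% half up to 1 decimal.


Normalize: R'=238/255≈0.9333, G'=243/255≈0.9529, B'=2/255≈0.0078
Max=243/255, Min=2/255, Δ=Max-Min=241/255
L = (Max+Min)/2 = (243+2)/510 = 245/510 = 0.48039… → L = 48.0%
L ≤ 0.5 → S = Δ/(Max+Min) = 241/(243+2) = 241/245 = 0.98367… → S = 98.4%
(the 1/255 factors cancel in S and H, so raw channel differences can be used)
Max is G' → H = 60 × ((B-R)/Δ + 2) = 60 × ((2-238)/241 + 2)
  -236/241 + 2 = -0.9792… + 2 = 1.0207…
  H = 60 × 1.0207… = 61.244…° → H = 61.2°
= HSL(61.2°, 98.4%, 48.0%)


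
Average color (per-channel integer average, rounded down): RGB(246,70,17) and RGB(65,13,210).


Midpoint: each channel = ⌊(C₁+C₂)/2⌋
R: ⌊(246+65)/2⌋ = 155
G: ⌊(70+13)/2⌋ = 41
B: ⌊(17+210)/2⌋ = 113
= RGB(155, 41, 113)


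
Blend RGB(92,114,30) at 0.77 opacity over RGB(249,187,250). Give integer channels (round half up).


C = α×F + (1-α)×B, with 1-α = 0.23
R: 0.77×92 + 0.23×249 = 70.84 + 57.27 = 128.11 → 128
G: 0.77×114 + 0.23×187 = 87.78 + 43.01 = 130.79 → 131
B: 0.77×30 + 0.23×250 = 23.10 + 57.50 = 80.60 → 81
= RGB(128, 131, 81)


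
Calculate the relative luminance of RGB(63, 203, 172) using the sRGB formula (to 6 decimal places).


Linearize each channel (sRGB transfer function): c = v/255; c_lin = c/12.92 if c ≤ 0.04045, else ((c+0.055)/1.055)^2.4
  R: 63/255 ≈ 0.247059 > 0.04045 → ((0.247059+0.055)/1.055)^2.4 ≈ 0.049707
  G: 203/255 ≈ 0.796078 > 0.04045 → ((0.796078+0.055)/1.055)^2.4 ≈ 0.597202
  B: 172/255 ≈ 0.674510 > 0.04045 → ((0.674510+0.055)/1.055)^2.4 ≈ 0.412543
R_lin = 0.049707, G_lin = 0.597202, B_lin = 0.412543
L = 0.2126×R + 0.7152×G + 0.0722×B
L = 0.2126×0.049707 + 0.7152×0.597202 + 0.0722×0.412543
L ≈ 0.467472


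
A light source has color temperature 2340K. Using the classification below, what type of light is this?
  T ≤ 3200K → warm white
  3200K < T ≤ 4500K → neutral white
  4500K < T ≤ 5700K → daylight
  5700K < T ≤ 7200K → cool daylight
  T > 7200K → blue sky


Temperature: 2340K
2340K ≤ 3200K → warm white
Classification: warm white


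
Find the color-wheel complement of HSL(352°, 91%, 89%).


Complement = opposite side of color wheel = hue + 180°
H' = (352 + 180) mod 360 = 172°
S and L unchanged.
= HSL(172°, 91%, 89%)


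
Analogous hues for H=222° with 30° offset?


Base hue: 222°
Left analog: (222 - 30) mod 360 = 192°
Right analog: (222 + 30) mod 360 = 252°
Analogous hues = 192° and 252°


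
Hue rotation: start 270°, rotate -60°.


New hue = (H + rotation) mod 360
New hue = (270 -60) mod 360
= 210 mod 360
= 210°


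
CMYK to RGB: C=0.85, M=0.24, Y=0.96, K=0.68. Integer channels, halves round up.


R = 255 × (1-C) × (1-K) = 255 × 0.15 × 0.32 = 12.24 → 12
G = 255 × (1-M) × (1-K) = 255 × 0.76 × 0.32 = 62.016 → 62
B = 255 × (1-Y) × (1-K) = 255 × 0.04 × 0.32 = 3.264 → 3
= RGB(12, 62, 3)


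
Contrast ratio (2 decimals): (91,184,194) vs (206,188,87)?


Linearize each sRGB channel c=v/255: c/12.92 if c ≤ 0.04045 else ((c+0.055)/1.055)^2.4
L = 0.2126×R_lin + 0.7152×G_lin + 0.0722×B_lin
Color 1 (91,184,194):
  R=91: 91/255≈0.3569 > 0.04045 → ((0.3569+0.055)/1.055)^2.4 ≈ 0.10462
  G=184: 184/255≈0.7216 > 0.04045 → ((0.7216+0.055)/1.055)^2.4 ≈ 0.47932
  B=194: 194/255≈0.7608 > 0.04045 → ((0.7608+0.055)/1.055)^2.4 ≈ 0.53948
  L1 = 0.2126×0.10462 + 0.7152×0.47932 + 0.0722×0.53948 ≈ 0.40400
Color 2 (206,188,87):
  R=206: 206/255≈0.8078 > 0.04045 → ((0.8078+0.055)/1.055)^2.4 ≈ 0.61721
  G=188: 188/255≈0.7373 > 0.04045 → ((0.7373+0.055)/1.055)^2.4 ≈ 0.50289
  B=87: 87/255≈0.3412 > 0.04045 → ((0.3412+0.055)/1.055)^2.4 ≈ 0.09531
  L2 = 0.2126×0.61721 + 0.7152×0.50289 + 0.0722×0.09531 ≈ 0.49776
Lighter = 0.49776, Darker = 0.40400
Ratio = (L_lighter + 0.05) / (L_darker + 0.05)
Ratio = (0.49776 + 0.05) / (0.40400 + 0.05) = 0.54776 / 0.45400 ≈ 1.2065
Ratio ≈ 1.21:1


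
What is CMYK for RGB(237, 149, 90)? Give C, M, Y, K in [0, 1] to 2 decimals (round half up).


R'=237/255≈0.9294, G'=149/255≈0.5843, B'=90/255≈0.3529
K = 1 - max(R',G',B') = 1 - 237/255 = 18/255 = 0.07058… → 0.07
(1-R'-K)/(1-K) simplifies to (max-R)/max with max = 237:
C = (237-237)/237 = 0/237 = 0 → 0.00
M = (237-149)/237 = 88/237 = 0.37130… → 0.37
Y = (237-90)/237 = 147/237 = 0.62025… → 0.62
= CMYK(0.00, 0.37, 0.62, 0.07)


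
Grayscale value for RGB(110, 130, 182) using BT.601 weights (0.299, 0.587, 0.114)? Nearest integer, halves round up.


Gray = 0.299×R + 0.587×G + 0.114×B
Gray = 0.299×110 + 0.587×130 + 0.114×182
Gray = 32.890 + 76.310 + 20.748
Gray = 129.948 → round half up → 130
Gray = 130


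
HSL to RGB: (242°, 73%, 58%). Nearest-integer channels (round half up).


H=242°, S=0.73, L=0.58
C = (1-|2L-1|)×S = (1-|0.16|)×0.73 = 0.6132
H' = H/60 = 242/60 ≈ 4.0333; X = C×(1-|H' mod 2 - 1|) = 0.02044
m = L - C/2 = 0.58 - 0.3066 = 0.2734
Sector ⌊H'⌋ = 4 → (R',G',B') = (0.02044, 0.0, 0.6132)
RGB = ((R'+m)×255, (G'+m)×255, (B'+m)×255) = (74.9292, 69.717, 226.083)
Round half up → RGB(75, 70, 226)


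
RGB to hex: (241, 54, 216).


R = 241 → F1 (hex)
G = 54 → 36 (hex)
B = 216 → D8 (hex)
Hex = #F136D8


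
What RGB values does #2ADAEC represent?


2A → 42 (R)
DA → 218 (G)
EC → 236 (B)
= RGB(42, 218, 236)


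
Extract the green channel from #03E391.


Color: #03E391
R = 03 = 3
G = E3 = 227
B = 91 = 145
Green = 227


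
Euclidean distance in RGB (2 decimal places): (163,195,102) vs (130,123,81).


d = √[(R₁-R₂)² + (G₁-G₂)² + (B₁-B₂)²]
d = √[(163-130)² + (195-123)² + (102-81)²]
d = √[1089 + 5184 + 441]
d = √6714
d ≈ 81.94


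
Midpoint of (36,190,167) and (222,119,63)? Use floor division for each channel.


Midpoint: each channel = ⌊(C₁+C₂)/2⌋
R: ⌊(36+222)/2⌋ = 129
G: ⌊(190+119)/2⌋ = 154
B: ⌊(167+63)/2⌋ = 115
= RGB(129, 154, 115)


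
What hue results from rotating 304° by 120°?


New hue = (H + rotation) mod 360
New hue = (304 + 120) mod 360
= 424 mod 360
= 64°


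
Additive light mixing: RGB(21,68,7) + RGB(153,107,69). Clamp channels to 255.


Additive: each channel = min(255, C₁+C₂)
R: 21+153 = 174 → 174
G: 68+107 = 175 → 175
B: 7+69 = 76 → 76
= RGB(174, 175, 76)


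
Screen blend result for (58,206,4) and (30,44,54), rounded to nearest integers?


Screen: C = 255 - (255-A)×(255-B)/255, rounded to nearest integer
R: 255 - (255-58)×(255-30)/255 = 255 - 44325/255 ≈ 255 - 173.824 = 81.176 → 81
G: 255 - (255-206)×(255-44)/255 = 255 - 10339/255 ≈ 255 - 40.545 = 214.455 → 214
B: 255 - (255-4)×(255-54)/255 = 255 - 50451/255 ≈ 255 - 197.847 = 57.153 → 57
= RGB(81, 214, 57)


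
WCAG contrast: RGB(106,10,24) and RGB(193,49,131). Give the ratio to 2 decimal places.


Linearize each sRGB channel c=v/255: c/12.92 if c ≤ 0.04045 else ((c+0.055)/1.055)^2.4
L = 0.2126×R_lin + 0.7152×G_lin + 0.0722×B_lin
Color 1 (106,10,24):
  R=106: 106/255≈0.4157 > 0.04045 → ((0.4157+0.055)/1.055)^2.4 ≈ 0.14413
  G=10: 10/255≈0.0392 ≤ 0.04045 → 0.0392/12.92 ≈ 0.00304
  B=24: 24/255≈0.0941 > 0.04045 → ((0.0941+0.055)/1.055)^2.4 ≈ 0.00913
  L1 = 0.2126×0.14413 + 0.7152×0.00304 + 0.0722×0.00913 ≈ 0.03347
Color 2 (193,49,131):
  R=193: 193/255≈0.7569 > 0.04045 → ((0.7569+0.055)/1.055)^2.4 ≈ 0.53328
  G=49: 49/255≈0.1922 > 0.04045 → ((0.1922+0.055)/1.055)^2.4 ≈ 0.03071
  B=131: 131/255≈0.5137 > 0.04045 → ((0.5137+0.055)/1.055)^2.4 ≈ 0.22697
  L2 = 0.2126×0.53328 + 0.7152×0.03071 + 0.0722×0.22697 ≈ 0.15173
Lighter = 0.15173, Darker = 0.03347
Ratio = (L_lighter + 0.05) / (L_darker + 0.05)
Ratio = (0.15173 + 0.05) / (0.03347 + 0.05) = 0.20173 / 0.08347 ≈ 2.4167
Ratio ≈ 2.42:1
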